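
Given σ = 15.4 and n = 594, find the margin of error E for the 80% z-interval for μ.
Margin of error = 0.81

Margin of error = z* · σ/√n
= 1.282 · 15.4/√594
= 1.282 · 15.4/24.3721
= 0.81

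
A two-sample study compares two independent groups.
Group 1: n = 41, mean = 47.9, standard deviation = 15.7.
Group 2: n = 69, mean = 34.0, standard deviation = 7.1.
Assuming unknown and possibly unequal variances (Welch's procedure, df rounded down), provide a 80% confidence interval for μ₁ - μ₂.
(10.53, 17.27)

Difference: x̄₁ - x̄₂ = 13.90
SE = √(s₁²/n₁ + s₂²/n₂) = √(15.7²/41 + 7.1²/69) = 2.5966
df = 49.88 → 49 (Welch–Satterthwaite, rounded down)
t* = 1.299

CI: 13.90 ± 1.299 · 2.5966 = 13.90 ± 3.37 = (10.53, 17.27)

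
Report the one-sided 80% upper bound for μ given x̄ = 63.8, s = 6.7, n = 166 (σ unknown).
μ ≤ 64.24

Upper bound (one-sided):
t* = 0.844 (one-sided for 80%)
Upper bound = x̄ + t* · s/√n = 63.8 + 0.844 · 6.7/√166 = 64.24

We are 80% confident that μ ≤ 64.24.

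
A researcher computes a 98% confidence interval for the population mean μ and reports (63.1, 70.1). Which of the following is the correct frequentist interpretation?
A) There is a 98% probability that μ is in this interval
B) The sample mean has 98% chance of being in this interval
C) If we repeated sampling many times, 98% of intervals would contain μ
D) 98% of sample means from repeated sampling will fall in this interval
C

A) Wrong — μ is fixed; the randomness lives in the interval, not in μ.
B) Wrong — x̄ is observed and sits in the interval by construction.
C) Correct — this is the frequentist long-run coverage interpretation.
D) Wrong — coverage applies to intervals containing μ, not to future x̄ values.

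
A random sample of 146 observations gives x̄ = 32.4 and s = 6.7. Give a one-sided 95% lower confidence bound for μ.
μ ≥ 31.48

Lower bound (one-sided):
t* = 1.655 (one-sided for 95%)
Lower bound = x̄ - t* · s/√n = 32.4 - 1.655 · 6.7/√146 = 31.48

We are 95% confident that μ ≥ 31.48.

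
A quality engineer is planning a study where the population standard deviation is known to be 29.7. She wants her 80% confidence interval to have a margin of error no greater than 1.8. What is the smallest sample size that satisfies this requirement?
n ≥ 448

For margin E ≤ 1.8:
n ≥ (z* · σ / E)²
n ≥ (1.282 · 29.7 / 1.8)²
n ≥ 447.45

Minimum n = 448 (rounding up)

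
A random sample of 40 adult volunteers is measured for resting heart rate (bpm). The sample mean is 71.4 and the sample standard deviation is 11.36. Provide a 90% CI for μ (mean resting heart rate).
(68.37, 74.43)

t-interval (σ unknown):
df = n - 1 = 39
t* = 1.685 for 90% confidence

Margin of error = t* · s/√n = 1.685 · 11.36/√40 = 3.03

CI: (68.37, 74.43)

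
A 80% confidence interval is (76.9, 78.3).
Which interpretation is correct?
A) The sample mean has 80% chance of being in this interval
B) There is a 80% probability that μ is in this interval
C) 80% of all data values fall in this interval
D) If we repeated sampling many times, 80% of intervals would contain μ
D

A) Wrong — x̄ is observed and sits in the interval by construction.
B) Wrong — μ is fixed; the randomness lives in the interval, not in μ.
C) Wrong — a CI is about the parameter μ, not individual data values.
D) Correct — this is the frequentist long-run coverage interpretation.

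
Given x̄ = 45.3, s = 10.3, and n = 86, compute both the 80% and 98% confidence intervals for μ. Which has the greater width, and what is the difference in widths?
98% CI is wider by 2.40

df = 85
80% CI: t* = 1.292, (43.87, 46.73), width = 2 · t* · s/√n = 2.87
98% CI: t* = 2.371, (42.67, 47.93), width = 2 · t* · s/√n = 5.27

The 98% CI is wider by 5.27 - 2.87 = 2.40.
Higher confidence requires a wider interval.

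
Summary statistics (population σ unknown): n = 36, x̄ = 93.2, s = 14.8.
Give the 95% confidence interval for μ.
(88.19, 98.21)

t-interval (σ unknown):
df = n - 1 = 35
t* = 2.030 for 95% confidence

Margin of error = t* · s/√n = 2.030 · 14.8/√36 = 5.01

CI: (88.19, 98.21)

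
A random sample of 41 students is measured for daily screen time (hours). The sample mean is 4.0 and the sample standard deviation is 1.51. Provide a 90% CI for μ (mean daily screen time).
(3.60, 4.40)

t-interval (σ unknown):
df = n - 1 = 40
t* = 1.684 for 90% confidence

Margin of error = t* · s/√n = 1.684 · 1.51/√41 = 0.40

CI: (3.60, 4.40)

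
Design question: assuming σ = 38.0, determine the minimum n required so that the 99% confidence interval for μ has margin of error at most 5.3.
n ≥ 342

For margin E ≤ 5.3:
n ≥ (z* · σ / E)²
n ≥ (2.576 · 38.0 / 5.3)²
n ≥ 341.12

Minimum n = 342 (rounding up)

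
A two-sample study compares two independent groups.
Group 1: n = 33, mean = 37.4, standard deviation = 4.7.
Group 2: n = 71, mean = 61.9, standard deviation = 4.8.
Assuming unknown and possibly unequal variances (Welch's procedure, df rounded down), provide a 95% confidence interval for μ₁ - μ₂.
(-26.49, -22.51)

Difference: x̄₁ - x̄₂ = -24.50
SE = √(s₁²/n₁ + s₂²/n₂) = √(4.7²/33 + 4.8²/71) = 0.9969
df = 63.70 → 63 (Welch–Satterthwaite, rounded down)
t* = 1.998

CI: -24.50 ± 1.998 · 0.9969 = -24.50 ± 1.99 = (-26.49, -22.51)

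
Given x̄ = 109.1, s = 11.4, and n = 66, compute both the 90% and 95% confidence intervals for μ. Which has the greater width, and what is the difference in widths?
95% CI is wider by 0.92

df = 65
90% CI: t* = 1.669, (106.76, 111.44), width = 2 · t* · s/√n = 4.68
95% CI: t* = 1.997, (106.30, 111.90), width = 2 · t* · s/√n = 5.60

The 95% CI is wider by 5.60 - 4.68 = 0.92.
Higher confidence requires a wider interval.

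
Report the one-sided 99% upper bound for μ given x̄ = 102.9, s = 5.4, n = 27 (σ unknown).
μ ≤ 105.48

Upper bound (one-sided):
t* = 2.479 (one-sided for 99%)
Upper bound = x̄ + t* · s/√n = 102.9 + 2.479 · 5.4/√27 = 105.48

We are 99% confident that μ ≤ 105.48.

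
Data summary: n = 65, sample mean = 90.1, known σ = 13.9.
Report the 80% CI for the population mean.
(87.89, 92.31)

z-interval (σ known):
z* = 1.282 for 80% confidence

Margin of error = z* · σ/√n = 1.282 · 13.9/√65 = 2.21

CI: (90.1 - 2.21, 90.1 + 2.21) = (87.89, 92.31)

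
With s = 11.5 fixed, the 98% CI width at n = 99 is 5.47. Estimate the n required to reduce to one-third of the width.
n ≈ 891

CI width ∝ 1/√n
To reduce width by factor 3, need √n to grow by 3 → need 3² = 9 times as many samples.

Current: n = 99, width = 5.47
New: n = 891, width ≈ 1.80

Width reduced by factor of 5.47/1.80 = 3.04.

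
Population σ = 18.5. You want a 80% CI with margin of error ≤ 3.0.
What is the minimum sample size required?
n ≥ 63

For margin E ≤ 3.0:
n ≥ (z* · σ / E)²
n ≥ (1.282 · 18.5 / 3.0)²
n ≥ 62.50

Minimum n = 63 (rounding up)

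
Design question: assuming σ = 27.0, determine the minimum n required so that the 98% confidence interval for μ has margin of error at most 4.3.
n ≥ 214

For margin E ≤ 4.3:
n ≥ (z* · σ / E)²
n ≥ (2.326 · 27.0 / 4.3)²
n ≥ 213.31

Minimum n = 214 (rounding up)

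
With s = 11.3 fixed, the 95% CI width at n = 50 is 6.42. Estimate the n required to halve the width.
n ≈ 200

CI width ∝ 1/√n
To reduce width by factor 2, need √n to grow by 2 → need 2² = 4 times as many samples.

Current: n = 50, width = 6.42
New: n = 200, width ≈ 3.15

Width reduced by factor of 6.42/3.15 = 2.04.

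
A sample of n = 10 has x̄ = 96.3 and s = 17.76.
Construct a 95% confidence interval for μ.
(83.60, 109.00)

t-interval (σ unknown):
df = n - 1 = 9
t* = 2.262 for 95% confidence

Margin of error = t* · s/√n = 2.262 · 17.76/√10 = 12.70

CI: (83.60, 109.00)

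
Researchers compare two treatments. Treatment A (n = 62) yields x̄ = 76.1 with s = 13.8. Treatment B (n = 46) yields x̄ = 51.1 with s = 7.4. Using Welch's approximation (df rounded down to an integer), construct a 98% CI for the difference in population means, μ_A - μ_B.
(20.12, 29.88)

Difference: x̄₁ - x̄₂ = 25.00
SE = √(s₁²/n₁ + s₂²/n₂) = √(13.8²/62 + 7.4²/46) = 2.0645
df = 97.58 → 97 (Welch–Satterthwaite, rounded down)
t* = 2.365

CI: 25.00 ± 2.365 · 2.0645 = 25.00 ± 4.88 = (20.12, 29.88)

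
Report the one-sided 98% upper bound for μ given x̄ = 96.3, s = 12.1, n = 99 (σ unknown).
μ ≤ 98.83

Upper bound (one-sided):
t* = 2.081 (one-sided for 98%)
Upper bound = x̄ + t* · s/√n = 96.3 + 2.081 · 12.1/√99 = 98.83

We are 98% confident that μ ≤ 98.83.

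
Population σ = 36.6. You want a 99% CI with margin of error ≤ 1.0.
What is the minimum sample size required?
n ≥ 8890

For margin E ≤ 1.0:
n ≥ (z* · σ / E)²
n ≥ (2.576 · 36.6 / 1.0)²
n ≥ 8889.02

Minimum n = 8890 (rounding up)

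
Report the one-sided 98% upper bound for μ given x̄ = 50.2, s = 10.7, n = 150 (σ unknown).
μ ≤ 52.01

Upper bound (one-sided):
t* = 2.072 (one-sided for 98%)
Upper bound = x̄ + t* · s/√n = 50.2 + 2.072 · 10.7/√150 = 52.01

We are 98% confident that μ ≤ 52.01.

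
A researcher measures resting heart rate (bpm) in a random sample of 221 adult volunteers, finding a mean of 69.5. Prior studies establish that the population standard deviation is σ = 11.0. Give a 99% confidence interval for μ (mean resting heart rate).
(67.59, 71.41)

z-interval (σ known):
z* = 2.576 for 99% confidence

Margin of error = z* · σ/√n = 2.576 · 11.0/√221 = 1.91

CI: (69.5 - 1.91, 69.5 + 1.91) = (67.59, 71.41)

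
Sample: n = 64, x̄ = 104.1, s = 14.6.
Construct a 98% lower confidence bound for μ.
μ ≥ 100.27

Lower bound (one-sided):
t* = 2.097 (one-sided for 98%)
Lower bound = x̄ - t* · s/√n = 104.1 - 2.097 · 14.6/√64 = 100.27

We are 98% confident that μ ≥ 100.27.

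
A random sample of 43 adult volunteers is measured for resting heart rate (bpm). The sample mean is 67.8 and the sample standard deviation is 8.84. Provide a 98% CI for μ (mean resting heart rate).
(64.54, 71.06)

t-interval (σ unknown):
df = n - 1 = 42
t* = 2.418 for 98% confidence

Margin of error = t* · s/√n = 2.418 · 8.84/√43 = 3.26

CI: (64.54, 71.06)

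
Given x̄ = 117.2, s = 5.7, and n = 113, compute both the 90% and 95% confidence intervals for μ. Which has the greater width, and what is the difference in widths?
95% CI is wider by 0.34

df = 112
90% CI: t* = 1.659, (116.31, 118.09), width = 2 · t* · s/√n = 1.78
95% CI: t* = 1.981, (116.14, 118.26), width = 2 · t* · s/√n = 2.12

The 95% CI is wider by 2.12 - 1.78 = 0.34.
Higher confidence requires a wider interval.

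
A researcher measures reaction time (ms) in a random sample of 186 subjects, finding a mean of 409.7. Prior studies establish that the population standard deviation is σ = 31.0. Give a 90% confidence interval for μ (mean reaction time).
(405.96, 413.44)

z-interval (σ known):
z* = 1.645 for 90% confidence

Margin of error = z* · σ/√n = 1.645 · 31.0/√186 = 3.74

CI: (409.7 - 3.74, 409.7 + 3.74) = (405.96, 413.44)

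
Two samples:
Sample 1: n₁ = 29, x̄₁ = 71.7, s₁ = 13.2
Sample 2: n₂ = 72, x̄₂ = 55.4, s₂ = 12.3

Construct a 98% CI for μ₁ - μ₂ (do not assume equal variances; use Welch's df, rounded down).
(9.45, 23.15)

Difference: x̄₁ - x̄₂ = 16.30
SE = √(s₁²/n₁ + s₂²/n₂) = √(13.2²/29 + 12.3²/72) = 2.8477
df = 48.66 → 48 (Welch–Satterthwaite, rounded down)
t* = 2.407

CI: 16.30 ± 2.407 · 2.8477 = 16.30 ± 6.85 = (9.45, 23.15)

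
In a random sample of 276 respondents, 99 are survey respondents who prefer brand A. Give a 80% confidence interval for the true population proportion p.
(0.322, 0.396)

Proportion CI:
p̂ = 99/276 = 0.35870
SE = √(p̂(1-p̂)/n) = √(0.35870 · 0.64130 / 276) = 0.02887

z* = 1.282
Margin = z* · SE = 1.282 · 0.02887 = 0.0370

CI: 0.35870 ± 0.0370 = (0.322, 0.396)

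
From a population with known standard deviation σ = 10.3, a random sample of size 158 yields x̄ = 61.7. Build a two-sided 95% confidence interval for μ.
(60.09, 63.31)

z-interval (σ known):
z* = 1.960 for 95% confidence

Margin of error = z* · σ/√n = 1.960 · 10.3/√158 = 1.61

CI: (61.7 - 1.61, 61.7 + 1.61) = (60.09, 63.31)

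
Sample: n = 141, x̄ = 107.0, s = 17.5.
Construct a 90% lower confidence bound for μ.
μ ≥ 105.10

Lower bound (one-sided):
t* = 1.288 (one-sided for 90%)
Lower bound = x̄ - t* · s/√n = 107.0 - 1.288 · 17.5/√141 = 105.10

We are 90% confident that μ ≥ 105.10.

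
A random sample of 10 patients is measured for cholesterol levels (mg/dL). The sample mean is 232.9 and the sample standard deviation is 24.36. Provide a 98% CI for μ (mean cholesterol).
(211.17, 254.63)

t-interval (σ unknown):
df = n - 1 = 9
t* = 2.821 for 98% confidence

Margin of error = t* · s/√n = 2.821 · 24.36/√10 = 21.73

CI: (211.17, 254.63)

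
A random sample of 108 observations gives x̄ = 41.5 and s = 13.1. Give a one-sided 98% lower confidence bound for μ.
μ ≥ 38.88

Lower bound (one-sided):
t* = 2.079 (one-sided for 98%)
Lower bound = x̄ - t* · s/√n = 41.5 - 2.079 · 13.1/√108 = 38.88

We are 98% confident that μ ≥ 38.88.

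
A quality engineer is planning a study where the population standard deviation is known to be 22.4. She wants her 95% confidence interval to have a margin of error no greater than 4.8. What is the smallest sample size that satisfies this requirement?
n ≥ 84

For margin E ≤ 4.8:
n ≥ (z* · σ / E)²
n ≥ (1.960 · 22.4 / 4.8)²
n ≥ 83.66

Minimum n = 84 (rounding up)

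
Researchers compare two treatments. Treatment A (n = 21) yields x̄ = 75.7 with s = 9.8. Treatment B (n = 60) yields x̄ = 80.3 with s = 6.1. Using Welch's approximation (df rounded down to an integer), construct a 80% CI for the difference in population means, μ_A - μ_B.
(-7.60, -1.60)

Difference: x̄₁ - x̄₂ = -4.60
SE = √(s₁²/n₁ + s₂²/n₂) = √(9.8²/21 + 6.1²/60) = 2.2789
df = 25.63 → 25 (Welch–Satterthwaite, rounded down)
t* = 1.316

CI: -4.60 ± 1.316 · 2.2789 = -4.60 ± 3.00 = (-7.60, -1.60)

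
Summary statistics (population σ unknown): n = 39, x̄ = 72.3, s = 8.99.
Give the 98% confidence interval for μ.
(68.80, 75.80)

t-interval (σ unknown):
df = n - 1 = 38
t* = 2.429 for 98% confidence

Margin of error = t* · s/√n = 2.429 · 8.99/√39 = 3.50

CI: (68.80, 75.80)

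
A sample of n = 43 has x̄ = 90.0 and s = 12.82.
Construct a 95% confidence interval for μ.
(86.05, 93.95)

t-interval (σ unknown):
df = n - 1 = 42
t* = 2.018 for 95% confidence

Margin of error = t* · s/√n = 2.018 · 12.82/√43 = 3.95

CI: (86.05, 93.95)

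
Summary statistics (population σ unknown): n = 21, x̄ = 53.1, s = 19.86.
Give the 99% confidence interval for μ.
(40.77, 65.43)

t-interval (σ unknown):
df = n - 1 = 20
t* = 2.845 for 99% confidence

Margin of error = t* · s/√n = 2.845 · 19.86/√21 = 12.33

CI: (40.77, 65.43)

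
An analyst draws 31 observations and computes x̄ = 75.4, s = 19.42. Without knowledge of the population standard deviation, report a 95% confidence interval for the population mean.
(68.28, 82.52)

t-interval (σ unknown):
df = n - 1 = 30
t* = 2.042 for 95% confidence

Margin of error = t* · s/√n = 2.042 · 19.42/√31 = 7.12

CI: (68.28, 82.52)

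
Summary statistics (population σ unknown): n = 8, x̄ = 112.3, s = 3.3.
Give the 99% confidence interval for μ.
(108.22, 116.38)

t-interval (σ unknown):
df = n - 1 = 7
t* = 3.499 for 99% confidence

Margin of error = t* · s/√n = 3.499 · 3.3/√8 = 4.08

CI: (108.22, 116.38)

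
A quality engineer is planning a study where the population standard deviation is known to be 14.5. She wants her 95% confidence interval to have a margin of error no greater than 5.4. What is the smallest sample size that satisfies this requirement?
n ≥ 28

For margin E ≤ 5.4:
n ≥ (z* · σ / E)²
n ≥ (1.960 · 14.5 / 5.4)²
n ≥ 27.70

Minimum n = 28 (rounding up)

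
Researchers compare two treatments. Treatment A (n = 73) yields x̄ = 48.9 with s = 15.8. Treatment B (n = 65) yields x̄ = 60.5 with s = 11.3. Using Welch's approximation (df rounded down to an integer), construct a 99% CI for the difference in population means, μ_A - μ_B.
(-17.67, -5.53)

Difference: x̄₁ - x̄₂ = -11.60
SE = √(s₁²/n₁ + s₂²/n₂) = √(15.8²/73 + 11.3²/65) = 2.3204
df = 130.16 → 130 (Welch–Satterthwaite, rounded down)
t* = 2.614

CI: -11.60 ± 2.614 · 2.3204 = -11.60 ± 6.07 = (-17.67, -5.53)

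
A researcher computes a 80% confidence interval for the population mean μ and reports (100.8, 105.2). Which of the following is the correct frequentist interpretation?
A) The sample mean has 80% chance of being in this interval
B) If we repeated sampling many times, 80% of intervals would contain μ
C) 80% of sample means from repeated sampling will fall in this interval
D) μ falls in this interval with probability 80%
B

A) Wrong — x̄ is observed and sits in the interval by construction.
B) Correct — this is the frequentist long-run coverage interpretation.
C) Wrong — coverage applies to intervals containing μ, not to future x̄ values.
D) Wrong — μ is fixed; the randomness lives in the interval, not in μ.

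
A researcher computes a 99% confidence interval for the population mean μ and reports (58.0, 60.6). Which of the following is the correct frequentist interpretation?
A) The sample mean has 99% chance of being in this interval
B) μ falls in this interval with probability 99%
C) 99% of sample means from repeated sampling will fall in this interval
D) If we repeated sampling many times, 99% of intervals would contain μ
D

A) Wrong — x̄ is observed and sits in the interval by construction.
B) Wrong — μ is fixed; the randomness lives in the interval, not in μ.
C) Wrong — coverage applies to intervals containing μ, not to future x̄ values.
D) Correct — this is the frequentist long-run coverage interpretation.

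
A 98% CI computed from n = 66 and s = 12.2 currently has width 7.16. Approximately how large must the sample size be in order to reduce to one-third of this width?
n ≈ 594

CI width ∝ 1/√n
To reduce width by factor 3, need √n to grow by 3 → need 3² = 9 times as many samples.

Current: n = 66, width = 7.16
New: n = 594, width ≈ 2.34

Width reduced by factor of 7.16/2.34 = 3.06.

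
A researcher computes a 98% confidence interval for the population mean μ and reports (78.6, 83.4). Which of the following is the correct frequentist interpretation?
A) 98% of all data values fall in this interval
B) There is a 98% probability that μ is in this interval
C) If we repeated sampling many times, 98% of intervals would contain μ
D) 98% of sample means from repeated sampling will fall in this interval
C

A) Wrong — a CI is about the parameter μ, not individual data values.
B) Wrong — μ is fixed; the randomness lives in the interval, not in μ.
C) Correct — this is the frequentist long-run coverage interpretation.
D) Wrong — coverage applies to intervals containing μ, not to future x̄ values.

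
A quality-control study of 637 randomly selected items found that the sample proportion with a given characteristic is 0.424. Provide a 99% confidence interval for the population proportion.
(0.374, 0.474)

Proportion CI:
SE = √(p̂(1-p̂)/n) = √(0.424 · 0.576 / 637) = 0.01958

z* = 2.576
Margin = z* · SE = 2.576 · 0.01958 = 0.0504

CI: 0.424 ± 0.0504 = (0.374, 0.474)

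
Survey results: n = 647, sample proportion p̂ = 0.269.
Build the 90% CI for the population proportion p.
(0.240, 0.298)

Proportion CI:
SE = √(p̂(1-p̂)/n) = √(0.269 · 0.731 / 647) = 0.01743

z* = 1.645
Margin = z* · SE = 1.645 · 0.01743 = 0.0287

CI: 0.269 ± 0.0287 = (0.240, 0.298)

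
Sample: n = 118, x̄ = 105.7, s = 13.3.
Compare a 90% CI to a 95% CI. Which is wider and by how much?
95% CI is wider by 0.79

df = 117
90% CI: t* = 1.658, (103.67, 107.73), width = 2 · t* · s/√n = 4.06
95% CI: t* = 1.980, (103.28, 108.12), width = 2 · t* · s/√n = 4.85

The 95% CI is wider by 4.85 - 4.06 = 0.79.
Higher confidence requires a wider interval.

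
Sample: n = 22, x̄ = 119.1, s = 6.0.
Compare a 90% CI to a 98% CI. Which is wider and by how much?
98% CI is wider by 2.04

df = 21
90% CI: t* = 1.721, (116.90, 121.30), width = 2 · t* · s/√n = 4.40
98% CI: t* = 2.518, (115.88, 122.32), width = 2 · t* · s/√n = 6.44

The 98% CI is wider by 6.44 - 4.40 = 2.04.
Higher confidence requires a wider interval.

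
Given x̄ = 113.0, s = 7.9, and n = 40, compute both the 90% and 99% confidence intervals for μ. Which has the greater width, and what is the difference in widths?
99% CI is wider by 2.56

df = 39
90% CI: t* = 1.685, (110.90, 115.10), width = 2 · t* · s/√n = 4.21
99% CI: t* = 2.708, (109.62, 116.38), width = 2 · t* · s/√n = 6.77

The 99% CI is wider by 6.77 - 4.21 = 2.56.
Higher confidence requires a wider interval.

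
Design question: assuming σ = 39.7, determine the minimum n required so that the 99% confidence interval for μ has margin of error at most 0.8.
n ≥ 16342

For margin E ≤ 0.8:
n ≥ (z* · σ / E)²
n ≥ (2.576 · 39.7 / 0.8)²
n ≥ 16341.53

Minimum n = 16342 (rounding up)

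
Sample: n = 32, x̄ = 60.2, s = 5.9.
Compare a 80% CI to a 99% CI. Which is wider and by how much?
99% CI is wider by 2.99

df = 31
80% CI: t* = 1.309, (58.83, 61.57), width = 2 · t* · s/√n = 2.73
99% CI: t* = 2.744, (57.34, 63.06), width = 2 · t* · s/√n = 5.72

The 99% CI is wider by 5.72 - 2.73 = 2.99.
Higher confidence requires a wider interval.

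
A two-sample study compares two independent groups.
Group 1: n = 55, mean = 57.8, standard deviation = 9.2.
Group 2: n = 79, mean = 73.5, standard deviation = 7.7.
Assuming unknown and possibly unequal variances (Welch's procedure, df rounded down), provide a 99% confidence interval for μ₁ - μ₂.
(-19.67, -11.73)

Difference: x̄₁ - x̄₂ = -15.70
SE = √(s₁²/n₁ + s₂²/n₂) = √(9.2²/55 + 7.7²/79) = 1.5131
df = 102.62 → 102 (Welch–Satterthwaite, rounded down)
t* = 2.625

CI: -15.70 ± 2.625 · 1.5131 = -15.70 ± 3.97 = (-19.67, -11.73)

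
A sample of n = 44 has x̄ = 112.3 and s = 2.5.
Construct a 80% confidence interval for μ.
(111.81, 112.79)

t-interval (σ unknown):
df = n - 1 = 43
t* = 1.302 for 80% confidence

Margin of error = t* · s/√n = 1.302 · 2.5/√44 = 0.49

CI: (111.81, 112.79)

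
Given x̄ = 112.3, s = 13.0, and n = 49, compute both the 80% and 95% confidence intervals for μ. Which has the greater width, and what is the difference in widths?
95% CI is wider by 2.65

df = 48
80% CI: t* = 1.299, (109.89, 114.71), width = 2 · t* · s/√n = 4.82
95% CI: t* = 2.011, (108.57, 116.03), width = 2 · t* · s/√n = 7.47

The 95% CI is wider by 7.47 - 4.82 = 2.65.
Higher confidence requires a wider interval.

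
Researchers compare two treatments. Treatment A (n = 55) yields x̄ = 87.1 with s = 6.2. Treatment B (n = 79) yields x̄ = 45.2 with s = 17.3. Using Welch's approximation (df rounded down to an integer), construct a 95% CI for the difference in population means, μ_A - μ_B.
(37.70, 46.10)

Difference: x̄₁ - x̄₂ = 41.90
SE = √(s₁²/n₁ + s₂²/n₂) = √(6.2²/55 + 17.3²/79) = 2.1183
df = 104.31 → 104 (Welch–Satterthwaite, rounded down)
t* = 1.983

CI: 41.90 ± 1.983 · 2.1183 = 41.90 ± 4.20 = (37.70, 46.10)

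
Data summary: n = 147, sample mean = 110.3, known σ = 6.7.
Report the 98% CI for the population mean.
(109.01, 111.59)

z-interval (σ known):
z* = 2.326 for 98% confidence

Margin of error = z* · σ/√n = 2.326 · 6.7/√147 = 1.29

CI: (110.3 - 1.29, 110.3 + 1.29) = (109.01, 111.59)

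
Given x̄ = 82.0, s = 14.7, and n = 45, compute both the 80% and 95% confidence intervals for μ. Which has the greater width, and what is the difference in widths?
95% CI is wider by 3.13

df = 44
80% CI: t* = 1.301, (79.15, 84.85), width = 2 · t* · s/√n = 5.70
95% CI: t* = 2.015, (77.58, 86.42), width = 2 · t* · s/√n = 8.83

The 95% CI is wider by 8.83 - 5.70 = 3.13.
Higher confidence requires a wider interval.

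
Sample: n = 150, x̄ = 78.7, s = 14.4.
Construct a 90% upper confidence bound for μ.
μ ≤ 80.21

Upper bound (one-sided):
t* = 1.287 (one-sided for 90%)
Upper bound = x̄ + t* · s/√n = 78.7 + 1.287 · 14.4/√150 = 80.21

We are 90% confident that μ ≤ 80.21.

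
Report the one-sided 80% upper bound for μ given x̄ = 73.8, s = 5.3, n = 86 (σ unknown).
μ ≤ 74.28

Upper bound (one-sided):
t* = 0.846 (one-sided for 80%)
Upper bound = x̄ + t* · s/√n = 73.8 + 0.846 · 5.3/√86 = 74.28

We are 80% confident that μ ≤ 74.28.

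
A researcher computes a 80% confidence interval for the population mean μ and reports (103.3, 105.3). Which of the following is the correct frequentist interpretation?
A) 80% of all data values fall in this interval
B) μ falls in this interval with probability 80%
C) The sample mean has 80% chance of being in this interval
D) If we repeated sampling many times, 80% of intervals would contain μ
D

A) Wrong — a CI is about the parameter μ, not individual data values.
B) Wrong — μ is fixed; the randomness lives in the interval, not in μ.
C) Wrong — x̄ is observed and sits in the interval by construction.
D) Correct — this is the frequentist long-run coverage interpretation.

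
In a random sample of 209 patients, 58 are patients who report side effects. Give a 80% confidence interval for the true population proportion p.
(0.238, 0.317)

Proportion CI:
p̂ = 58/209 = 0.27751
SE = √(p̂(1-p̂)/n) = √(0.27751 · 0.72249 / 209) = 0.03097

z* = 1.282
Margin = z* · SE = 1.282 · 0.03097 = 0.0397

CI: 0.27751 ± 0.0397 = (0.238, 0.317)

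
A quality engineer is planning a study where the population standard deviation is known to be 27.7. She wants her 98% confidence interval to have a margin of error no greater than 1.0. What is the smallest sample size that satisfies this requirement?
n ≥ 4152

For margin E ≤ 1.0:
n ≥ (z* · σ / E)²
n ≥ (2.326 · 27.7 / 1.0)²
n ≥ 4151.25

Minimum n = 4152 (rounding up)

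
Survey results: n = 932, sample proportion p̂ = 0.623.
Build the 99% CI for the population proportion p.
(0.582, 0.664)

Proportion CI:
SE = √(p̂(1-p̂)/n) = √(0.623 · 0.377 / 932) = 0.01587

z* = 2.576
Margin = z* · SE = 2.576 · 0.01587 = 0.0409

CI: 0.623 ± 0.0409 = (0.582, 0.664)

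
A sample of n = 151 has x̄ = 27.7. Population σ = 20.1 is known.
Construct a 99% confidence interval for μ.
(23.49, 31.91)

z-interval (σ known):
z* = 2.576 for 99% confidence

Margin of error = z* · σ/√n = 2.576 · 20.1/√151 = 4.21

CI: (27.7 - 4.21, 27.7 + 4.21) = (23.49, 31.91)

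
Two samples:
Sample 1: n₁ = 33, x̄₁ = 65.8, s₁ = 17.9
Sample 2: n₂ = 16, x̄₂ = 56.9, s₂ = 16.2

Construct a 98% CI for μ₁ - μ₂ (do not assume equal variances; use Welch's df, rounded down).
(-3.61, 21.41)

Difference: x̄₁ - x̄₂ = 8.90
SE = √(s₁²/n₁ + s₂²/n₂) = √(17.9²/33 + 16.2²/16) = 5.1100
df = 32.65 → 32 (Welch–Satterthwaite, rounded down)
t* = 2.449

CI: 8.90 ± 2.449 · 5.1100 = 8.90 ± 12.51 = (-3.61, 21.41)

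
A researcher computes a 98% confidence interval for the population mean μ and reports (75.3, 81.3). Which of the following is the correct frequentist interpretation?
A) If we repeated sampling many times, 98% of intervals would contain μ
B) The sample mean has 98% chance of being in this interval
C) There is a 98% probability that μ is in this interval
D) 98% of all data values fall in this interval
A

A) Correct — this is the frequentist long-run coverage interpretation.
B) Wrong — x̄ is observed and sits in the interval by construction.
C) Wrong — μ is fixed; the randomness lives in the interval, not in μ.
D) Wrong — a CI is about the parameter μ, not individual data values.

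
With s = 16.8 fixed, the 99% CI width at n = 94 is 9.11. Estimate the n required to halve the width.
n ≈ 376

CI width ∝ 1/√n
To reduce width by factor 2, need √n to grow by 2 → need 2² = 4 times as many samples.

Current: n = 94, width = 9.11
New: n = 376, width ≈ 4.49

Width reduced by factor of 9.11/4.49 = 2.03.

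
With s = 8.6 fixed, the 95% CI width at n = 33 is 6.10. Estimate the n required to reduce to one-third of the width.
n ≈ 297

CI width ∝ 1/√n
To reduce width by factor 3, need √n to grow by 3 → need 3² = 9 times as many samples.

Current: n = 33, width = 6.10
New: n = 297, width ≈ 1.96

Width reduced by factor of 6.10/1.96 = 3.11.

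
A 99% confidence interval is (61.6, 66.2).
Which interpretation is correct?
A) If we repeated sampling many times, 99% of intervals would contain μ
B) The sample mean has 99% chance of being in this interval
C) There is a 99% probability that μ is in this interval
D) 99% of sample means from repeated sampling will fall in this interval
A

A) Correct — this is the frequentist long-run coverage interpretation.
B) Wrong — x̄ is observed and sits in the interval by construction.
C) Wrong — μ is fixed; the randomness lives in the interval, not in μ.
D) Wrong — coverage applies to intervals containing μ, not to future x̄ values.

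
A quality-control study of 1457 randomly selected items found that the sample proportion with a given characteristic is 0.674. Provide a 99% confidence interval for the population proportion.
(0.642, 0.706)

Proportion CI:
SE = √(p̂(1-p̂)/n) = √(0.674 · 0.326 / 1457) = 0.01228

z* = 2.576
Margin = z* · SE = 2.576 · 0.01228 = 0.0316

CI: 0.674 ± 0.0316 = (0.642, 0.706)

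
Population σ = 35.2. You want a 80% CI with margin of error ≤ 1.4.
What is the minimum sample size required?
n ≥ 1039

For margin E ≤ 1.4:
n ≥ (z* · σ / E)²
n ≥ (1.282 · 35.2 / 1.4)²
n ≥ 1038.98

Minimum n = 1039 (rounding up)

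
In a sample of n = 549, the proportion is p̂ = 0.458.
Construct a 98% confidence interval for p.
(0.409, 0.507)

Proportion CI:
SE = √(p̂(1-p̂)/n) = √(0.458 · 0.542 / 549) = 0.02126

z* = 2.326
Margin = z* · SE = 2.326 · 0.02126 = 0.0495

CI: 0.458 ± 0.0495 = (0.409, 0.507)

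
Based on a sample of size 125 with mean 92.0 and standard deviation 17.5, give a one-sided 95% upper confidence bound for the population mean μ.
μ ≤ 94.59

Upper bound (one-sided):
t* = 1.657 (one-sided for 95%)
Upper bound = x̄ + t* · s/√n = 92.0 + 1.657 · 17.5/√125 = 94.59

We are 95% confident that μ ≤ 94.59.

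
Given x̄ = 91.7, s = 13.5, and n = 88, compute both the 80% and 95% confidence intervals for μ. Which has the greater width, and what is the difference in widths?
95% CI is wider by 2.00

df = 87
80% CI: t* = 1.291, (89.84, 93.56), width = 2 · t* · s/√n = 3.72
95% CI: t* = 1.988, (88.84, 94.56), width = 2 · t* · s/√n = 5.72

The 95% CI is wider by 5.72 - 3.72 = 2.00.
Higher confidence requires a wider interval.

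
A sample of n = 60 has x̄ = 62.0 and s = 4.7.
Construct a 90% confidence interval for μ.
(60.99, 63.01)

t-interval (σ unknown):
df = n - 1 = 59
t* = 1.671 for 90% confidence

Margin of error = t* · s/√n = 1.671 · 4.7/√60 = 1.01

CI: (60.99, 63.01)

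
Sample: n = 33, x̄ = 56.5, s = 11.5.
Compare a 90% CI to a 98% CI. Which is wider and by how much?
98% CI is wider by 3.03

df = 32
90% CI: t* = 1.694, (53.11, 59.89), width = 2 · t* · s/√n = 6.78
98% CI: t* = 2.449, (51.60, 61.40), width = 2 · t* · s/√n = 9.81

The 98% CI is wider by 9.81 - 6.78 = 3.03.
Higher confidence requires a wider interval.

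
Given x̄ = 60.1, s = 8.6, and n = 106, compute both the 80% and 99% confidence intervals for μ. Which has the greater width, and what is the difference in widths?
99% CI is wider by 2.22

df = 105
80% CI: t* = 1.290, (59.02, 61.18), width = 2 · t* · s/√n = 2.16
99% CI: t* = 2.623, (57.91, 62.29), width = 2 · t* · s/√n = 4.38

The 99% CI is wider by 4.38 - 2.16 = 2.22.
Higher confidence requires a wider interval.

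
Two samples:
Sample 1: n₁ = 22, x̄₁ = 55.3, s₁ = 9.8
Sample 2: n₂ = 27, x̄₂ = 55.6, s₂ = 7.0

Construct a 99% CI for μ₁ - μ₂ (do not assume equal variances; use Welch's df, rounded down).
(-7.06, 6.46)

Difference: x̄₁ - x̄₂ = -0.30
SE = √(s₁²/n₁ + s₂²/n₂) = √(9.8²/22 + 7.0²/27) = 2.4860
df = 36.93 → 36 (Welch–Satterthwaite, rounded down)
t* = 2.719

CI: -0.30 ± 2.719 · 2.4860 = -0.30 ± 6.76 = (-7.06, 6.46)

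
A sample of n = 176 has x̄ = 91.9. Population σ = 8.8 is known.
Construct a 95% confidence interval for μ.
(90.60, 93.20)

z-interval (σ known):
z* = 1.960 for 95% confidence

Margin of error = z* · σ/√n = 1.960 · 8.8/√176 = 1.30

CI: (91.9 - 1.30, 91.9 + 1.30) = (90.60, 93.20)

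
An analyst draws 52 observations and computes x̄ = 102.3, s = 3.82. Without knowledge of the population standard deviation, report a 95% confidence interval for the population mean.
(101.24, 103.36)

t-interval (σ unknown):
df = n - 1 = 51
t* = 2.008 for 95% confidence

Margin of error = t* · s/√n = 2.008 · 3.82/√52 = 1.06

CI: (101.24, 103.36)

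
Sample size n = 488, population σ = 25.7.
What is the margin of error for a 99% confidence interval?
Margin of error = 3.00

Margin of error = z* · σ/√n
= 2.576 · 25.7/√488
= 2.576 · 25.7/22.0907
= 3.00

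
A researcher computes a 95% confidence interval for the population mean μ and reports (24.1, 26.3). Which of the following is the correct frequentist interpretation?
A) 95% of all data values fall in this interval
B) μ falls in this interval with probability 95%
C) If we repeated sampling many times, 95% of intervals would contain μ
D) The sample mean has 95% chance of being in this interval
C

A) Wrong — a CI is about the parameter μ, not individual data values.
B) Wrong — μ is fixed; the randomness lives in the interval, not in μ.
C) Correct — this is the frequentist long-run coverage interpretation.
D) Wrong — x̄ is observed and sits in the interval by construction.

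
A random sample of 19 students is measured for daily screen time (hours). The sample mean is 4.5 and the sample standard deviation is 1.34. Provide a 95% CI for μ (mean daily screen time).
(3.85, 5.15)

t-interval (σ unknown):
df = n - 1 = 18
t* = 2.101 for 95% confidence

Margin of error = t* · s/√n = 2.101 · 1.34/√19 = 0.65

CI: (3.85, 5.15)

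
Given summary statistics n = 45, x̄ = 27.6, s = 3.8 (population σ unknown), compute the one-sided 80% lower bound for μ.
μ ≥ 27.12

Lower bound (one-sided):
t* = 0.850 (one-sided for 80%)
Lower bound = x̄ - t* · s/√n = 27.6 - 0.850 · 3.8/√45 = 27.12

We are 80% confident that μ ≥ 27.12.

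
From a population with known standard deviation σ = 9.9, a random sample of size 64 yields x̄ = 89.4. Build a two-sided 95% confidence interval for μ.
(86.97, 91.83)

z-interval (σ known):
z* = 1.960 for 95% confidence

Margin of error = z* · σ/√n = 1.960 · 9.9/√64 = 2.43

CI: (89.4 - 2.43, 89.4 + 2.43) = (86.97, 91.83)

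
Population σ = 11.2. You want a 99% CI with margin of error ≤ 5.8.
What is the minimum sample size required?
n ≥ 25

For margin E ≤ 5.8:
n ≥ (z* · σ / E)²
n ≥ (2.576 · 11.2 / 5.8)²
n ≥ 24.74

Minimum n = 25 (rounding up)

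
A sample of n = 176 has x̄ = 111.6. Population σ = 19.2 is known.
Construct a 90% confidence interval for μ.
(109.22, 113.98)

z-interval (σ known):
z* = 1.645 for 90% confidence

Margin of error = z* · σ/√n = 1.645 · 19.2/√176 = 2.38

CI: (111.6 - 2.38, 111.6 + 2.38) = (109.22, 113.98)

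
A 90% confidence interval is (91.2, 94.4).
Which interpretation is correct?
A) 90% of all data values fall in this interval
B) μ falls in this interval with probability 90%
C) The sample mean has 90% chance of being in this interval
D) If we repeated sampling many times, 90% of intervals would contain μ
D

A) Wrong — a CI is about the parameter μ, not individual data values.
B) Wrong — μ is fixed; the randomness lives in the interval, not in μ.
C) Wrong — x̄ is observed and sits in the interval by construction.
D) Correct — this is the frequentist long-run coverage interpretation.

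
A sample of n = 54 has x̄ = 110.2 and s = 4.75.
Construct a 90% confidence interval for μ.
(109.12, 111.28)

t-interval (σ unknown):
df = n - 1 = 53
t* = 1.674 for 90% confidence

Margin of error = t* · s/√n = 1.674 · 4.75/√54 = 1.08

CI: (109.12, 111.28)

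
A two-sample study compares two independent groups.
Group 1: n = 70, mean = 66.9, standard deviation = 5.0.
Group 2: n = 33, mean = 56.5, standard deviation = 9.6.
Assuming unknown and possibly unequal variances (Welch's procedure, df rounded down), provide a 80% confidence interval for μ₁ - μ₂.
(8.09, 12.71)

Difference: x̄₁ - x̄₂ = 10.40
SE = √(s₁²/n₁ + s₂²/n₂) = √(5.0²/70 + 9.6²/33) = 1.7748
df = 40.40 → 40 (Welch–Satterthwaite, rounded down)
t* = 1.303

CI: 10.40 ± 1.303 · 1.7748 = 10.40 ± 2.31 = (8.09, 12.71)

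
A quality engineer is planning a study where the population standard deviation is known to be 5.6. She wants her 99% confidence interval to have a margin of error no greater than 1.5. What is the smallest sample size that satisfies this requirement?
n ≥ 93

For margin E ≤ 1.5:
n ≥ (z* · σ / E)²
n ≥ (2.576 · 5.6 / 1.5)²
n ≥ 92.49

Minimum n = 93 (rounding up)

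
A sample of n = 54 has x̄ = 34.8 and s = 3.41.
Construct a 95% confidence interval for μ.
(33.87, 35.73)

t-interval (σ unknown):
df = n - 1 = 53
t* = 2.006 for 95% confidence

Margin of error = t* · s/√n = 2.006 · 3.41/√54 = 0.93

CI: (33.87, 35.73)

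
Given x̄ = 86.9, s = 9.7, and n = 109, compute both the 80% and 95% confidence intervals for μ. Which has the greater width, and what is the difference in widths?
95% CI is wider by 1.28

df = 108
80% CI: t* = 1.289, (85.70, 88.10), width = 2 · t* · s/√n = 2.40
95% CI: t* = 1.982, (85.06, 88.74), width = 2 · t* · s/√n = 3.68

The 95% CI is wider by 3.68 - 2.40 = 1.28.
Higher confidence requires a wider interval.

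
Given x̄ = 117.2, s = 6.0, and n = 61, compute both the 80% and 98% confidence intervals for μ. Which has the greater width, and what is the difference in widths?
98% CI is wider by 1.68

df = 60
80% CI: t* = 1.296, (116.20, 118.20), width = 2 · t* · s/√n = 1.99
98% CI: t* = 2.390, (115.36, 119.04), width = 2 · t* · s/√n = 3.67

The 98% CI is wider by 3.67 - 1.99 = 1.68.
Higher confidence requires a wider interval.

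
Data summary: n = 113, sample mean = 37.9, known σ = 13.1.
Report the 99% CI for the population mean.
(34.73, 41.07)

z-interval (σ known):
z* = 2.576 for 99% confidence

Margin of error = z* · σ/√n = 2.576 · 13.1/√113 = 3.17

CI: (37.9 - 3.17, 37.9 + 3.17) = (34.73, 41.07)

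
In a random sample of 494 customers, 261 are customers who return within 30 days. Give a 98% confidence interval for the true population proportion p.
(0.476, 0.581)

Proportion CI:
p̂ = 261/494 = 0.52834
SE = √(p̂(1-p̂)/n) = √(0.52834 · 0.47166 / 494) = 0.02246

z* = 2.326
Margin = z* · SE = 2.326 · 0.02246 = 0.0522

CI: 0.52834 ± 0.0522 = (0.476, 0.581)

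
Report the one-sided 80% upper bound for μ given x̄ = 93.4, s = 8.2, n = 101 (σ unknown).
μ ≤ 94.09

Upper bound (one-sided):
t* = 0.845 (one-sided for 80%)
Upper bound = x̄ + t* · s/√n = 93.4 + 0.845 · 8.2/√101 = 94.09

We are 80% confident that μ ≤ 94.09.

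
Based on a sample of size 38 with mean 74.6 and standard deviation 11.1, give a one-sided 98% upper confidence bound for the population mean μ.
μ ≤ 78.43

Upper bound (one-sided):
t* = 2.129 (one-sided for 98%)
Upper bound = x̄ + t* · s/√n = 74.6 + 2.129 · 11.1/√38 = 78.43

We are 98% confident that μ ≤ 78.43.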